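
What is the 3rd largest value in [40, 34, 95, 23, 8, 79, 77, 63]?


Sort descending: [95, 79, 77, 63, 40, 34, 23, 8]
The 3rd element (1-indexed) is at index 2.
Value = 77
Final answer: 77


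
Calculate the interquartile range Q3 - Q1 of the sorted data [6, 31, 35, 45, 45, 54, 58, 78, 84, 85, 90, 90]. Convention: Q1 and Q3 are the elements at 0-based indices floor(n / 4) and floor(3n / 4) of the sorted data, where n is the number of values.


The data has n = 12 elements.
Q1 index = floor(12 / 4) = floor(3) = 3; Q3 index = floor(3 * 12 / 4) = floor(9) = 9
Q1 = element at index 3 = 45
Q3 = element at index 9 = 85
IQR = 85 - 45 = 40
Final answer: 40


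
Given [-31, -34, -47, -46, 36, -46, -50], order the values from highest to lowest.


Original list: [-31, -34, -47, -46, 36, -46, -50]
Repeatedly take the largest remaining element:
  Remaining [-31, -34, -47, -46, 36, -46, -50] -> largest is 36
  Remaining [-31, -34, -47, -46, -46, -50] -> largest is -31
  Remaining [-34, -47, -46, -46, -50] -> largest is -34
  Remaining [-47, -46, -46, -50] -> largest is -46
  Remaining [-47, -46, -50] -> largest is -46
  Remaining [-47, -50] -> largest is -47
  Remaining [-50] -> largest is -50
Collecting the picks in order gives the descending list.
Final answer: [36, -31, -34, -46, -46, -47, -50]


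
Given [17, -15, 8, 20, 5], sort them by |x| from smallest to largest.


Compute absolute values:
  |17| = 17
  |-15| = 15
  |8| = 8
  |20| = 20
  |5| = 5
Absolute values in increasing order: 5 < 8 < 15 < 17 < 20
Listing the original numbers in that order gives the answer.
Final answer: [5, 8, -15, 17, 20]


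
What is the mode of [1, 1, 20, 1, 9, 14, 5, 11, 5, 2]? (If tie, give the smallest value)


Count the frequency of each value:
  1 appears 3 time(s)
  2 appears 1 time(s)
  5 appears 2 time(s)
  9 appears 1 time(s)
  11 appears 1 time(s)
  14 appears 1 time(s)
  20 appears 1 time(s)
Maximum frequency is 3.
Only 1 reaches that frequency, so it is the mode.
Final answer: 1


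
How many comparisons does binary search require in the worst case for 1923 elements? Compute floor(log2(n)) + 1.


Binary search halves the search space each step.
Maximum comparisons = floor(log2(1923)) + 1
log2(1923) = 10.9091
floor(log2(1923)) = 10, so 10 + 1 = 11
Final answer: 11


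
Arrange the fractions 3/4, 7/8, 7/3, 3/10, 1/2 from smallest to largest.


Convert to decimal for comparison:
  3/4 = 0.75
  7/8 = 0.875
  7/3 = 2.3333
  3/10 = 0.3
  1/2 = 0.5
Decimals in increasing order: 0.3 < 0.5 < 0.75 < 0.875 < 2.3333
Writing each back as its fraction gives the sorted order.
Final answer: 3/10, 1/2, 3/4, 7/8, 7/3


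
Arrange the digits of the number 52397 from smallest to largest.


The number 52397 has digits: 5, 2, 3, 9, 7
Sorted: 2, 3, 5, 7, 9
Joining the sorted digits gives the result.
Final answer: 23579


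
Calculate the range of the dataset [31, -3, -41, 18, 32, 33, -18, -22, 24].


Maximum value: 33
Minimum value: -41
Range = 33 - (-41) = 74
Final answer: 74


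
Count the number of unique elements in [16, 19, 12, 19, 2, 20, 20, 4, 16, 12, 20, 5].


List all unique values:
Distinct values: [2, 4, 5, 12, 16, 19, 20]
Count = 7
Final answer: 7


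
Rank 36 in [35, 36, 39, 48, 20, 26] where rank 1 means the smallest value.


Sort ascending: [20, 26, 35, 36, 39, 48]
Find 36 in the sorted list.
36 is at position 4 (1-indexed).
Final answer: 4


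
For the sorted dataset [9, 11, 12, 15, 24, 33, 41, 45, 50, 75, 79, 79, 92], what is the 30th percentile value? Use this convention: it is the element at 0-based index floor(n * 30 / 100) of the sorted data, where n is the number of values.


The dataset has n = 13 elements.
Index = floor(13 * 30 / 100) = floor(390 / 100) = floor(3.9) = 3
Counting from index 0 in the sorted data, the element at index 3 is 15.
Final answer: 15


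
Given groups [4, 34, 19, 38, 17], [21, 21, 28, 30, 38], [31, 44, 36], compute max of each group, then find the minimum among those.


Find max of each group:
  Group 1: [4, 34, 19, 38, 17] -> max = 38
  Group 2: [21, 21, 28, 30, 38] -> max = 38
  Group 3: [31, 44, 36] -> max = 44
Maxes: [38, 38, 44]
Minimum of maxes = 38
Final answer: 38


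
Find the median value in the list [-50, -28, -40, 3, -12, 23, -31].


First, sort the list: [-50, -40, -31, -28, -12, 3, 23]
The list has 7 elements (odd count).
The middle index is 3 (0-based), and the element there is -28.
Final answer: -28


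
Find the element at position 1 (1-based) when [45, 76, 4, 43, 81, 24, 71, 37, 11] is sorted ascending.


Sort ascending: [4, 11, 24, 37, 43, 45, 71, 76, 81]
The 1st element (1-indexed) is at index 0.
Value = 4
Final answer: 4


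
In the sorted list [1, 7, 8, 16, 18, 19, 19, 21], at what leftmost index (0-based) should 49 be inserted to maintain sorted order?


List is sorted: [1, 7, 8, 16, 18, 19, 19, 21]
We need the leftmost position where 49 can be inserted, i.e. the first index whose element is >= 49 (or the end of the list if none is).
Binary search with low=0, high=8 (0-based indices):
  low=0, high=8, mid=4: a[4]=18 < 49, so low = 5
  low=5, high=8, mid=6: a[6]=19 < 49, so low = 7
  low=7, high=8, mid=7: a[7]=21 < 49, so low = 8
Now low = high = 8, so the insertion index is 8.
Final answer: 8


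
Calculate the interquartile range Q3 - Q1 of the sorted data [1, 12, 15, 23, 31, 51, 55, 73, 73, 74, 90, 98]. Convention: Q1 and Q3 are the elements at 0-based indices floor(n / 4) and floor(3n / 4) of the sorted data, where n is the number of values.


The data has n = 12 elements.
Q1 index = floor(12 / 4) = floor(3) = 3; Q3 index = floor(3 * 12 / 4) = floor(9) = 9
Q1 = element at index 3 = 23
Q3 = element at index 9 = 74
IQR = 74 - 23 = 51
Final answer: 51


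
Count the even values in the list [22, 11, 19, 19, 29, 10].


Check each element:
  22 is even
  11 is odd
  19 is odd
  19 is odd
  29 is odd
  10 is even
Evens: [22, 10]
Count of evens = 2
Final answer: 2


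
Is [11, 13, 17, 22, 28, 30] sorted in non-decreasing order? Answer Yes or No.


Check consecutive pairs:
  11 <= 13? True
  13 <= 17? True
  17 <= 22? True
  22 <= 28? True
  28 <= 30? True
Every consecutive pair is in order, so the list is non-decreasing.
Final answer: Yes


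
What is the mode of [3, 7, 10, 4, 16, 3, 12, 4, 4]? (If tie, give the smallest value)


Count the frequency of each value:
  3 appears 2 time(s)
  4 appears 3 time(s)
  7 appears 1 time(s)
  10 appears 1 time(s)
  12 appears 1 time(s)
  16 appears 1 time(s)
Maximum frequency is 3.
Only 4 reaches that frequency, so it is the mode.
Final answer: 4


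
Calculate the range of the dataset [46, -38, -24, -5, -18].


Maximum value: 46
Minimum value: -38
Range = 46 - (-38) = 84
Final answer: 84


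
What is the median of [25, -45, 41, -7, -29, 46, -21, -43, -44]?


First, sort the list: [-45, -44, -43, -29, -21, -7, 25, 41, 46]
The list has 9 elements (odd count).
The middle index is 4 (0-based), and the element there is -21.
Final answer: -21


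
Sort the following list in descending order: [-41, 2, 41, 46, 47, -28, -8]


Original list: [-41, 2, 41, 46, 47, -28, -8]
Repeatedly take the largest remaining element:
  Remaining [-41, 2, 41, 46, 47, -28, -8] -> largest is 47
  Remaining [-41, 2, 41, 46, -28, -8] -> largest is 46
  Remaining [-41, 2, 41, -28, -8] -> largest is 41
  Remaining [-41, 2, -28, -8] -> largest is 2
  Remaining [-41, -28, -8] -> largest is -8
  Remaining [-41, -28] -> largest is -28
  Remaining [-41] -> largest is -41
Collecting the picks in order gives the descending list.
Final answer: [47, 46, 41, 2, -8, -28, -41]


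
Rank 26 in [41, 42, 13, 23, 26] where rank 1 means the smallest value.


Sort ascending: [13, 23, 26, 41, 42]
Find 26 in the sorted list.
26 is at position 3 (1-indexed).
Final answer: 3


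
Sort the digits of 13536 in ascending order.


The number 13536 has digits: 1, 3, 5, 3, 6
Sorted: 1, 3, 3, 5, 6
Joining the sorted digits gives the result.
Final answer: 13356


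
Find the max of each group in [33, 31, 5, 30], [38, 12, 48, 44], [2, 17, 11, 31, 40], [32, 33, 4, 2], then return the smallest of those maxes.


Find max of each group:
  Group 1: [33, 31, 5, 30] -> max = 33
  Group 2: [38, 12, 48, 44] -> max = 48
  Group 3: [2, 17, 11, 31, 40] -> max = 40
  Group 4: [32, 33, 4, 2] -> max = 33
Maxes: [33, 48, 40, 33]
Minimum of maxes = 33
Final answer: 33


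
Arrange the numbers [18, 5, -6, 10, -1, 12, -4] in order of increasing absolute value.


Compute absolute values:
  |18| = 18
  |5| = 5
  |-6| = 6
  |10| = 10
  |-1| = 1
  |12| = 12
  |-4| = 4
Absolute values in increasing order: 1 < 4 < 5 < 6 < 10 < 12 < 18
Listing the original numbers in that order gives the answer.
Final answer: [-1, -4, 5, -6, 10, 12, 18]


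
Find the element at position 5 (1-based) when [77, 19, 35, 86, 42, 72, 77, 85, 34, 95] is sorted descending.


Sort descending: [95, 86, 85, 77, 77, 72, 42, 35, 34, 19]
The 5th element (1-indexed) is at index 4.
Value = 77
Final answer: 77


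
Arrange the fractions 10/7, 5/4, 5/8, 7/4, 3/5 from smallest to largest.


Convert to decimal for comparison:
  10/7 = 1.4286
  5/4 = 1.25
  5/8 = 0.625
  7/4 = 1.75
  3/5 = 0.6
Decimals in increasing order: 0.6 < 0.625 < 1.25 < 1.4286 < 1.75
Writing each back as its fraction gives the sorted order.
Final answer: 3/5, 5/8, 5/4, 10/7, 7/4


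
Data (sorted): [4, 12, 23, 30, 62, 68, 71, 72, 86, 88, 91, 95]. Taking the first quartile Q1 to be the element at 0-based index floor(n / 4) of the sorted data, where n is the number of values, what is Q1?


The list has n = 12 elements.
Q1 index = floor(12 / 4) = floor(3) = 3
Counting from index 0 in the sorted data, the element at index 3 is 30.
Final answer: 30


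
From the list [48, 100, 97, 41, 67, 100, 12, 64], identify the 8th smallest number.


Sort ascending: [12, 41, 48, 64, 67, 97, 100, 100]
The 8th element (1-indexed) is at index 7.
Value = 100
Final answer: 100


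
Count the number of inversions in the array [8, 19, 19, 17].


For each element, count the later elements that are smaller than it:
  8 (index 0): smaller elements after it = [] -> 0
  19 (index 1): smaller elements after it = [17] -> 1
  19 (index 2): smaller elements after it = [17] -> 1
Total inversions = 0 + 1 + 1 = 2
Final answer: 2


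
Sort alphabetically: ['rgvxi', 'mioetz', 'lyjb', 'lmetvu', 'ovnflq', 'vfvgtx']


Compare strings character by character (the first differing letter decides):
  'lmetvu' < 'lyjb' since 'm' < 'y' at position 2
  'lyjb' < 'mioetz' since 'l' < 'm' at position 1
  'mioetz' < 'ovnflq' since 'm' < 'o' at position 1
  'ovnflq' < 'rgvxi' since 'o' < 'r' at position 1
  'rgvxi' < 'vfvgtx' since 'r' < 'v' at position 1
Chaining these comparisons gives the alphabetical order.
Final answer: ['lmetvu', 'lyjb', 'mioetz', 'ovnflq', 'rgvxi', 'vfvgtx']


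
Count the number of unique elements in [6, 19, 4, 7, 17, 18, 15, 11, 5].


List all unique values:
Distinct values: [4, 5, 6, 7, 11, 15, 17, 18, 19]
Count = 9
Final answer: 9


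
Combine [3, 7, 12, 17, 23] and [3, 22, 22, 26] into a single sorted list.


List A: [3, 7, 12, 17, 23]
List B: [3, 22, 22, 26]
Repeatedly compare the front elements and take the smaller:
  3 vs 3 -> take 3
  7 vs 3 -> take 3
  7 vs 22 -> take 7
  12 vs 22 -> take 12
  17 vs 22 -> take 17
  23 vs 22 -> take 22
  23 vs 22 -> take 22
  23 vs 26 -> take 23
  A is exhausted; append the rest of B: [26]
Final answer: [3, 3, 7, 12, 17, 22, 22, 23, 26]


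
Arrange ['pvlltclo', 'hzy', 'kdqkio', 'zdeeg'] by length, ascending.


Compute lengths:
  'pvlltclo' has length 8
  'hzy' has length 3
  'kdqkio' has length 6
  'zdeeg' has length 5
Lengths in increasing order: 3 < 5 < 6 < 8
Listing the words in that order gives the answer.
Final answer: ['hzy', 'zdeeg', 'kdqkio', 'pvlltclo']


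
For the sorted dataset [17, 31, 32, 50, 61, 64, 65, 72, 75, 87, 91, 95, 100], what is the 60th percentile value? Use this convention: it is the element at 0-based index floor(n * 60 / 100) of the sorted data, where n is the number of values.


The dataset has n = 13 elements.
Index = floor(13 * 60 / 100) = floor(780 / 100) = floor(7.8) = 7
Counting from index 0 in the sorted data, the element at index 7 is 72.
Final answer: 72


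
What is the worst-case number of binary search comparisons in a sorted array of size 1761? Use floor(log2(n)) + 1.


Binary search halves the search space each step.
Maximum comparisons = floor(log2(1761)) + 1
log2(1761) = 10.7822
floor(log2(1761)) = 10, so 10 + 1 = 11
Final answer: 11


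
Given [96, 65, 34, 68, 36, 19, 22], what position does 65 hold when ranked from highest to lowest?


Sort descending: [96, 68, 65, 36, 34, 22, 19]
Find 65 in the sorted list.
65 is at position 3.
Final answer: 3


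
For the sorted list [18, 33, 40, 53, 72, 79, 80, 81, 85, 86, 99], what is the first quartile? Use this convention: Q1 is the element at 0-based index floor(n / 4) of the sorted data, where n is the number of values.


The list has n = 11 elements.
Q1 index = floor(11 / 4) = floor(2.75) = 2
Counting from index 0 in the sorted data, the element at index 2 is 40.
Final answer: 40


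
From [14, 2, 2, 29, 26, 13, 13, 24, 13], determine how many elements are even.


Check each element:
  14 is even
  2 is even
  2 is even
  29 is odd
  26 is even
  13 is odd
  13 is odd
  24 is even
  13 is odd
Evens: [14, 2, 2, 26, 24]
Count of evens = 5
Final answer: 5


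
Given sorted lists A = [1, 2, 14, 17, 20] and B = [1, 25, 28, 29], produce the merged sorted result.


List A: [1, 2, 14, 17, 20]
List B: [1, 25, 28, 29]
Repeatedly compare the front elements and take the smaller:
  1 vs 1 -> take 1
  2 vs 1 -> take 1
  2 vs 25 -> take 2
  14 vs 25 -> take 14
  17 vs 25 -> take 17
  20 vs 25 -> take 20
  A is exhausted; append the rest of B: [25, 28, 29]
Final answer: [1, 1, 2, 14, 17, 20, 25, 28, 29]


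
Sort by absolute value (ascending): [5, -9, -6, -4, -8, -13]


Compute absolute values:
  |5| = 5
  |-9| = 9
  |-6| = 6
  |-4| = 4
  |-8| = 8
  |-13| = 13
Absolute values in increasing order: 4 < 5 < 6 < 8 < 9 < 13
Listing the original numbers in that order gives the answer.
Final answer: [-4, 5, -6, -8, -9, -13]


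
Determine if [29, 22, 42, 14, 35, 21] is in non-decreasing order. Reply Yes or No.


Check consecutive pairs:
  29 <= 22? False
  22 <= 42? True
  42 <= 14? False
  14 <= 35? True
  35 <= 21? False
3 consecutive pair(s) are out of order, so the list is not sorted.
Final answer: No


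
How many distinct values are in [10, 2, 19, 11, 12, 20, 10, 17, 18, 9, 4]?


List all unique values:
Distinct values: [2, 4, 9, 10, 11, 12, 17, 18, 19, 20]
Count = 10
Final answer: 10


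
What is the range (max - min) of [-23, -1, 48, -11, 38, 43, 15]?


Maximum value: 48
Minimum value: -23
Range = 48 - (-23) = 71
Final answer: 71


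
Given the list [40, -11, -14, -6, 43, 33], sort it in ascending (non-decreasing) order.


Original list: [40, -11, -14, -6, 43, 33]
Repeatedly take the smallest remaining element:
  Remaining [40, -11, -14, -6, 43, 33] -> smallest is -14
  Remaining [40, -11, -6, 43, 33] -> smallest is -11
  Remaining [40, -6, 43, 33] -> smallest is -6
  Remaining [40, 43, 33] -> smallest is 33
  Remaining [40, 43] -> smallest is 40
  Remaining [43] -> smallest is 43
Collecting the picks in order gives the sorted list.
Final answer: [-14, -11, -6, 33, 40, 43]


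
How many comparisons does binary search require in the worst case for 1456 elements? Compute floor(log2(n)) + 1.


Binary search halves the search space each step.
Maximum comparisons = floor(log2(1456)) + 1
log2(1456) = 10.5078
floor(log2(1456)) = 10, so 10 + 1 = 11
Final answer: 11


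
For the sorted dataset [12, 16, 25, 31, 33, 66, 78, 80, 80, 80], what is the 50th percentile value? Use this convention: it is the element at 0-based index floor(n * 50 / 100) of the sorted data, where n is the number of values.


The dataset has n = 10 elements.
Index = floor(10 * 50 / 100) = floor(500 / 100) = floor(5) = 5
Counting from index 0 in the sorted data, the element at index 5 is 66.
Final answer: 66


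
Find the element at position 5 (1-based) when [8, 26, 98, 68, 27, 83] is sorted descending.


Sort descending: [98, 83, 68, 27, 26, 8]
The 5th element (1-indexed) is at index 4.
Value = 26
Final answer: 26


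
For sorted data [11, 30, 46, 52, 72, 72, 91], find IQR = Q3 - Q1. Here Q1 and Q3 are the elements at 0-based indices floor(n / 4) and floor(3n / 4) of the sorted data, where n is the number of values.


The data has n = 7 elements.
Q1 index = floor(7 / 4) = floor(1.75) = 1; Q3 index = floor(3 * 7 / 4) = floor(5.25) = 5
Q1 = element at index 1 = 30
Q3 = element at index 5 = 72
IQR = 72 - 30 = 42
Final answer: 42


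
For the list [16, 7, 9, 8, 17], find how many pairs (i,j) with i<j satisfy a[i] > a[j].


For each element, count the later elements that are smaller than it:
  16 (index 0): smaller elements after it = [7, 9, 8] -> 3
  7 (index 1): smaller elements after it = [] -> 0
  9 (index 2): smaller elements after it = [8] -> 1
  8 (index 3): smaller elements after it = [] -> 0
Total inversions = 3 + 0 + 1 + 0 = 4
Final answer: 4


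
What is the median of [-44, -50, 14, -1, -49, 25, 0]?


First, sort the list: [-50, -49, -44, -1, 0, 14, 25]
The list has 7 elements (odd count).
The middle index is 3 (0-based), and the element there is -1.
Final answer: -1


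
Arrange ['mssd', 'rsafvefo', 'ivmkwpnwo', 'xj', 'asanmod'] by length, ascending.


Compute lengths:
  'mssd' has length 4
  'rsafvefo' has length 8
  'ivmkwpnwo' has length 9
  'xj' has length 2
  'asanmod' has length 7
Lengths in increasing order: 2 < 4 < 7 < 8 < 9
Listing the words in that order gives the answer.
Final answer: ['xj', 'mssd', 'asanmod', 'rsafvefo', 'ivmkwpnwo']


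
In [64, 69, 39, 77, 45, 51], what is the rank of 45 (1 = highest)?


Sort descending: [77, 69, 64, 51, 45, 39]
Find 45 in the sorted list.
45 is at position 5.
Final answer: 5


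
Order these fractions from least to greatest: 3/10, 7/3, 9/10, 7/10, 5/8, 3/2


Convert to decimal for comparison:
  3/10 = 0.3
  7/3 = 2.3333
  9/10 = 0.9
  7/10 = 0.7
  5/8 = 0.625
  3/2 = 1.5
Decimals in increasing order: 0.3 < 0.625 < 0.7 < 0.9 < 1.5 < 2.3333
Writing each back as its fraction gives the sorted order.
Final answer: 3/10, 5/8, 7/10, 9/10, 3/2, 7/3


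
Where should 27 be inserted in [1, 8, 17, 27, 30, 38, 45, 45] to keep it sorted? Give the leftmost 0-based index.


List is sorted: [1, 8, 17, 27, 30, 38, 45, 45]
We need the leftmost position where 27 can be inserted, i.e. the first index whose element is >= 27 (or the end of the list if none is).
Binary search with low=0, high=8 (0-based indices):
  low=0, high=8, mid=4: a[4]=30 >= 27, so high = 4
  low=0, high=4, mid=2: a[2]=17 < 27, so low = 3
  low=3, high=4, mid=3: a[3]=27 >= 27, so high = 3
Now low = high = 3, so the insertion index is 3.
Final answer: 3


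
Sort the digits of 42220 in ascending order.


The number 42220 has digits: 4, 2, 2, 2, 0
Sorted: 0, 2, 2, 2, 4
Joining the sorted digits gives the result.
Final answer: 02224


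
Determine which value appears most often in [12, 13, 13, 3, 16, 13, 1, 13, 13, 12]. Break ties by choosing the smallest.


Count the frequency of each value:
  1 appears 1 time(s)
  3 appears 1 time(s)
  12 appears 2 time(s)
  13 appears 5 time(s)
  16 appears 1 time(s)
Maximum frequency is 5.
Only 13 reaches that frequency, so it is the mode.
Final answer: 13


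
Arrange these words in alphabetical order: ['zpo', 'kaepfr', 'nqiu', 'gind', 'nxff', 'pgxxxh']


Compare strings character by character (the first differing letter decides):
  'gind' < 'kaepfr' since 'g' < 'k' at position 1
  'kaepfr' < 'nqiu' since 'k' < 'n' at position 1
  'nqiu' < 'nxff' since 'q' < 'x' at position 2
  'nxff' < 'pgxxxh' since 'n' < 'p' at position 1
  'pgxxxh' < 'zpo' since 'p' < 'z' at position 1
Chaining these comparisons gives the alphabetical order.
Final answer: ['gind', 'kaepfr', 'nqiu', 'nxff', 'pgxxxh', 'zpo']


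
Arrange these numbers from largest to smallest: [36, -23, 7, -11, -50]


Original list: [36, -23, 7, -11, -50]
Repeatedly take the largest remaining element:
  Remaining [36, -23, 7, -11, -50] -> largest is 36
  Remaining [-23, 7, -11, -50] -> largest is 7
  Remaining [-23, -11, -50] -> largest is -11
  Remaining [-23, -50] -> largest is -23
  Remaining [-50] -> largest is -50
Collecting the picks in order gives the descending list.
Final answer: [36, 7, -11, -23, -50]


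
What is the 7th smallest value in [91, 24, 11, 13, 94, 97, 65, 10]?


Sort ascending: [10, 11, 13, 24, 65, 91, 94, 97]
The 7th element (1-indexed) is at index 6.
Value = 94
Final answer: 94


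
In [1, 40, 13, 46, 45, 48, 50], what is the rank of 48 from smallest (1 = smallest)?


Sort ascending: [1, 13, 40, 45, 46, 48, 50]
Find 48 in the sorted list.
48 is at position 6 (1-indexed).
Final answer: 6


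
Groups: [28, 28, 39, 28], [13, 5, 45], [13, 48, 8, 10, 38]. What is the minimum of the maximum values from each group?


Find max of each group:
  Group 1: [28, 28, 39, 28] -> max = 39
  Group 2: [13, 5, 45] -> max = 45
  Group 3: [13, 48, 8, 10, 38] -> max = 48
Maxes: [39, 45, 48]
Minimum of maxes = 39
Final answer: 39


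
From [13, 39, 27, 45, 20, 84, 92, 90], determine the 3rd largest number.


Sort descending: [92, 90, 84, 45, 39, 27, 20, 13]
The 3rd element (1-indexed) is at index 2.
Value = 84
Final answer: 84


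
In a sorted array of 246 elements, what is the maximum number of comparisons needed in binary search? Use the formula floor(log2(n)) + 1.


Binary search halves the search space each step.
Maximum comparisons = floor(log2(246)) + 1
log2(246) = 7.9425
floor(log2(246)) = 7, so 7 + 1 = 8
Final answer: 8


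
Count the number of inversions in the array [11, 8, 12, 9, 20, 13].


For each element, count the later elements that are smaller than it:
  11 (index 0): smaller elements after it = [8, 9] -> 2
  8 (index 1): smaller elements after it = [] -> 0
  12 (index 2): smaller elements after it = [9] -> 1
  9 (index 3): smaller elements after it = [] -> 0
  20 (index 4): smaller elements after it = [13] -> 1
Total inversions = 2 + 0 + 1 + 0 + 1 = 4
Final answer: 4


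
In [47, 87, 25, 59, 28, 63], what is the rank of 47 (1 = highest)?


Sort descending: [87, 63, 59, 47, 28, 25]
Find 47 in the sorted list.
47 is at position 4.
Final answer: 4


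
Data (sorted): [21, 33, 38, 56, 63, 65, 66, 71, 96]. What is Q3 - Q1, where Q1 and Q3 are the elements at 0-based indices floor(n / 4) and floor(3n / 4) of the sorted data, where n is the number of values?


The data has n = 9 elements.
Q1 index = floor(9 / 4) = floor(2.25) = 2; Q3 index = floor(3 * 9 / 4) = floor(6.75) = 6
Q1 = element at index 2 = 38
Q3 = element at index 6 = 66
IQR = 66 - 38 = 28
Final answer: 28


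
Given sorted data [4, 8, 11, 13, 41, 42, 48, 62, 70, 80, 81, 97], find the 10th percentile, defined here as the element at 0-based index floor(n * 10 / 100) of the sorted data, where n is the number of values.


The dataset has n = 12 elements.
Index = floor(12 * 10 / 100) = floor(120 / 100) = floor(1.2) = 1
Counting from index 0 in the sorted data, the element at index 1 is 8.
Final answer: 8


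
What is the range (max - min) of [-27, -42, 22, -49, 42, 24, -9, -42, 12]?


Maximum value: 42
Minimum value: -49
Range = 42 - (-49) = 91
Final answer: 91


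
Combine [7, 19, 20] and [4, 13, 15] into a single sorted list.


List A: [7, 19, 20]
List B: [4, 13, 15]
Repeatedly compare the front elements and take the smaller:
  7 vs 4 -> take 4
  7 vs 13 -> take 7
  19 vs 13 -> take 13
  19 vs 15 -> take 15
  B is exhausted; append the rest of A: [19, 20]
Final answer: [4, 7, 13, 15, 19, 20]


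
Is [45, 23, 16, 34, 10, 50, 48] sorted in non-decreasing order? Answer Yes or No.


Check consecutive pairs:
  45 <= 23? False
  23 <= 16? False
  16 <= 34? True
  34 <= 10? False
  10 <= 50? True
  50 <= 48? False
4 consecutive pair(s) are out of order, so the list is not sorted.
Final answer: No


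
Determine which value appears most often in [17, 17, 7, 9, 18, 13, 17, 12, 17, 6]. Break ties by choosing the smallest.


Count the frequency of each value:
  6 appears 1 time(s)
  7 appears 1 time(s)
  9 appears 1 time(s)
  12 appears 1 time(s)
  13 appears 1 time(s)
  17 appears 4 time(s)
  18 appears 1 time(s)
Maximum frequency is 4.
Only 17 reaches that frequency, so it is the mode.
Final answer: 17


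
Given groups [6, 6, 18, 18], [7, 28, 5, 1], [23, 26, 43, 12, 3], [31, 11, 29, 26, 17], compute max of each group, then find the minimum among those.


Find max of each group:
  Group 1: [6, 6, 18, 18] -> max = 18
  Group 2: [7, 28, 5, 1] -> max = 28
  Group 3: [23, 26, 43, 12, 3] -> max = 43
  Group 4: [31, 11, 29, 26, 17] -> max = 31
Maxes: [18, 28, 43, 31]
Minimum of maxes = 18
Final answer: 18


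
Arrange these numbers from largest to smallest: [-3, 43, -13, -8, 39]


Original list: [-3, 43, -13, -8, 39]
Repeatedly take the largest remaining element:
  Remaining [-3, 43, -13, -8, 39] -> largest is 43
  Remaining [-3, -13, -8, 39] -> largest is 39
  Remaining [-3, -13, -8] -> largest is -3
  Remaining [-13, -8] -> largest is -8
  Remaining [-13] -> largest is -13
Collecting the picks in order gives the descending list.
Final answer: [43, 39, -3, -8, -13]


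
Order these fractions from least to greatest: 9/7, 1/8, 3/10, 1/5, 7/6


Convert to decimal for comparison:
  9/7 = 1.2857
  1/8 = 0.125
  3/10 = 0.3
  1/5 = 0.2
  7/6 = 1.1667
Decimals in increasing order: 0.125 < 0.2 < 0.3 < 1.1667 < 1.2857
Writing each back as its fraction gives the sorted order.
Final answer: 1/8, 1/5, 3/10, 7/6, 9/7


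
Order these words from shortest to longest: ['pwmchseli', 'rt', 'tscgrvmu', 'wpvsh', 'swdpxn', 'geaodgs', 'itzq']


Compute lengths:
  'pwmchseli' has length 9
  'rt' has length 2
  'tscgrvmu' has length 8
  'wpvsh' has length 5
  'swdpxn' has length 6
  'geaodgs' has length 7
  'itzq' has length 4
Lengths in increasing order: 2 < 4 < 5 < 6 < 7 < 8 < 9
Listing the words in that order gives the answer.
Final answer: ['rt', 'itzq', 'wpvsh', 'swdpxn', 'geaodgs', 'tscgrvmu', 'pwmchseli']


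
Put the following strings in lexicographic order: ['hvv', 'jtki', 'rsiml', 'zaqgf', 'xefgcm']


Compare strings character by character (the first differing letter decides):
  'hvv' < 'jtki' since 'h' < 'j' at position 1
  'jtki' < 'rsiml' since 'j' < 'r' at position 1
  'rsiml' < 'xefgcm' since 'r' < 'x' at position 1
  'xefgcm' < 'zaqgf' since 'x' < 'z' at position 1
Chaining these comparisons gives the alphabetical order.
Final answer: ['hvv', 'jtki', 'rsiml', 'xefgcm', 'zaqgf']


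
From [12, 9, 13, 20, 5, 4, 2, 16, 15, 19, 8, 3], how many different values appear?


List all unique values:
Distinct values: [2, 3, 4, 5, 8, 9, 12, 13, 15, 16, 19, 20]
Count = 12
Final answer: 12


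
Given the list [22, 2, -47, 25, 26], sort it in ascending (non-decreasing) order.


Original list: [22, 2, -47, 25, 26]
Repeatedly take the smallest remaining element:
  Remaining [22, 2, -47, 25, 26] -> smallest is -47
  Remaining [22, 2, 25, 26] -> smallest is 2
  Remaining [22, 25, 26] -> smallest is 22
  Remaining [25, 26] -> smallest is 25
  Remaining [26] -> smallest is 26
Collecting the picks in order gives the sorted list.
Final answer: [-47, 2, 22, 25, 26]


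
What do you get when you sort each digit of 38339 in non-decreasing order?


The number 38339 has digits: 3, 8, 3, 3, 9
Sorted: 3, 3, 3, 8, 9
Joining the sorted digits gives the result.
Final answer: 33389


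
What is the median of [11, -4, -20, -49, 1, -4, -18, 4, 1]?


First, sort the list: [-49, -20, -18, -4, -4, 1, 1, 4, 11]
The list has 9 elements (odd count).
The middle index is 4 (0-based), and the element there is -4.
Final answer: -4


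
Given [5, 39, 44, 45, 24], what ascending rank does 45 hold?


Sort ascending: [5, 24, 39, 44, 45]
Find 45 in the sorted list.
45 is at position 5 (1-indexed).
Final answer: 5


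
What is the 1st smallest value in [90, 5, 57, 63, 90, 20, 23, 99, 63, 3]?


Sort ascending: [3, 5, 20, 23, 57, 63, 63, 90, 90, 99]
The 1st element (1-indexed) is at index 0.
Value = 3
Final answer: 3


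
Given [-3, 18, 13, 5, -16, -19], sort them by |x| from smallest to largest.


Compute absolute values:
  |-3| = 3
  |18| = 18
  |13| = 13
  |5| = 5
  |-16| = 16
  |-19| = 19
Absolute values in increasing order: 3 < 5 < 13 < 16 < 18 < 19
Listing the original numbers in that order gives the answer.
Final answer: [-3, 5, 13, -16, 18, -19]


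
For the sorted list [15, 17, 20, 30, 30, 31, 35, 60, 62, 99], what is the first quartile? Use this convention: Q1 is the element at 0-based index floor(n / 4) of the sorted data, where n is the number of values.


The list has n = 10 elements.
Q1 index = floor(10 / 4) = floor(2.5) = 2
Counting from index 0 in the sorted data, the element at index 2 is 20.
Final answer: 20


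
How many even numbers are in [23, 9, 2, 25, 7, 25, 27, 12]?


Check each element:
  23 is odd
  9 is odd
  2 is even
  25 is odd
  7 is odd
  25 is odd
  27 is odd
  12 is even
Evens: [2, 12]
Count of evens = 2
Final answer: 2


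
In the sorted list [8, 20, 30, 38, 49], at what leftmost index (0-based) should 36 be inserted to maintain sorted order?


List is sorted: [8, 20, 30, 38, 49]
We need the leftmost position where 36 can be inserted, i.e. the first index whose element is >= 36 (or the end of the list if none is).
Binary search with low=0, high=5 (0-based indices):
  low=0, high=5, mid=2: a[2]=30 < 36, so low = 3
  low=3, high=5, mid=4: a[4]=49 >= 36, so high = 4
  low=3, high=4, mid=3: a[3]=38 >= 36, so high = 3
Now low = high = 3, so the insertion index is 3.
Final answer: 3


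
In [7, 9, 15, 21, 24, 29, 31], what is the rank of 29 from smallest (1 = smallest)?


Sort ascending: [7, 9, 15, 21, 24, 29, 31]
Find 29 in the sorted list.
29 is at position 6 (1-indexed).
Final answer: 6


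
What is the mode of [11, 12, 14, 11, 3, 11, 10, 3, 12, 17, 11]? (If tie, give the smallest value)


Count the frequency of each value:
  3 appears 2 time(s)
  10 appears 1 time(s)
  11 appears 4 time(s)
  12 appears 2 time(s)
  14 appears 1 time(s)
  17 appears 1 time(s)
Maximum frequency is 4.
Only 11 reaches that frequency, so it is the mode.
Final answer: 11


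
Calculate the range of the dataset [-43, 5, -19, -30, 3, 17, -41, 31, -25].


Maximum value: 31
Minimum value: -43
Range = 31 - (-43) = 74
Final answer: 74


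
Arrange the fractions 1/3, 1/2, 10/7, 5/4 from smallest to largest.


Convert to decimal for comparison:
  1/3 = 0.3333
  1/2 = 0.5
  10/7 = 1.4286
  5/4 = 1.25
Decimals in increasing order: 0.3333 < 0.5 < 1.25 < 1.4286
Writing each back as its fraction gives the sorted order.
Final answer: 1/3, 1/2, 5/4, 10/7


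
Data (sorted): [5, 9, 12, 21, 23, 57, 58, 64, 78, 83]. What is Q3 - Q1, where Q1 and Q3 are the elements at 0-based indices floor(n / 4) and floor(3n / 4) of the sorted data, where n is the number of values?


The data has n = 10 elements.
Q1 index = floor(10 / 4) = floor(2.5) = 2; Q3 index = floor(3 * 10 / 4) = floor(7.5) = 7
Q1 = element at index 2 = 12
Q3 = element at index 7 = 64
IQR = 64 - 12 = 52
Final answer: 52


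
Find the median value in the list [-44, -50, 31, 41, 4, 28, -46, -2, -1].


First, sort the list: [-50, -46, -44, -2, -1, 4, 28, 31, 41]
The list has 9 elements (odd count).
The middle index is 4 (0-based), and the element there is -1.
Final answer: -1


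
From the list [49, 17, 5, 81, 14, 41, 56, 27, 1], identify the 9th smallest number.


Sort ascending: [1, 5, 14, 17, 27, 41, 49, 56, 81]
The 9th element (1-indexed) is at index 8.
Value = 81
Final answer: 81


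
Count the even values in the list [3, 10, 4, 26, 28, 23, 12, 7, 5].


Check each element:
  3 is odd
  10 is even
  4 is even
  26 is even
  28 is even
  23 is odd
  12 is even
  7 is odd
  5 is odd
Evens: [10, 4, 26, 28, 12]
Count of evens = 5
Final answer: 5


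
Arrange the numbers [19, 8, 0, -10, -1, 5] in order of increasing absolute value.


Compute absolute values:
  |19| = 19
  |8| = 8
  |0| = 0
  |-10| = 10
  |-1| = 1
  |5| = 5
Absolute values in increasing order: 0 < 1 < 5 < 8 < 10 < 19
Listing the original numbers in that order gives the answer.
Final answer: [0, -1, 5, 8, -10, 19]


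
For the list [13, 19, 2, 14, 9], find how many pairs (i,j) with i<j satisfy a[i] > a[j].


For each element, count the later elements that are smaller than it:
  13 (index 0): smaller elements after it = [2, 9] -> 2
  19 (index 1): smaller elements after it = [2, 14, 9] -> 3
  2 (index 2): smaller elements after it = [] -> 0
  14 (index 3): smaller elements after it = [9] -> 1
Total inversions = 2 + 3 + 0 + 1 = 6
Final answer: 6


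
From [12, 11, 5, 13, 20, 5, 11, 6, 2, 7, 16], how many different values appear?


List all unique values:
Distinct values: [2, 5, 6, 7, 11, 12, 13, 16, 20]
Count = 9
Final answer: 9


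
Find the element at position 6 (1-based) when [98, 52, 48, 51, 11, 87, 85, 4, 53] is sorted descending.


Sort descending: [98, 87, 85, 53, 52, 51, 48, 11, 4]
The 6th element (1-indexed) is at index 5.
Value = 51
Final answer: 51


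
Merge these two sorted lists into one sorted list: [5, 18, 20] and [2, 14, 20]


List A: [5, 18, 20]
List B: [2, 14, 20]
Repeatedly compare the front elements and take the smaller:
  5 vs 2 -> take 2
  5 vs 14 -> take 5
  18 vs 14 -> take 14
  18 vs 20 -> take 18
  20 vs 20 -> take 20
  A is exhausted; append the rest of B: [20]
Final answer: [2, 5, 14, 18, 20, 20]


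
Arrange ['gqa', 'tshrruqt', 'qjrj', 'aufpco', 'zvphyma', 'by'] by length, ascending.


Compute lengths:
  'gqa' has length 3
  'tshrruqt' has length 8
  'qjrj' has length 4
  'aufpco' has length 6
  'zvphyma' has length 7
  'by' has length 2
Lengths in increasing order: 2 < 3 < 4 < 6 < 7 < 8
Listing the words in that order gives the answer.
Final answer: ['by', 'gqa', 'qjrj', 'aufpco', 'zvphyma', 'tshrruqt']


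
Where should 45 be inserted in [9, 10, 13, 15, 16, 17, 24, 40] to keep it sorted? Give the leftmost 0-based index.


List is sorted: [9, 10, 13, 15, 16, 17, 24, 40]
We need the leftmost position where 45 can be inserted, i.e. the first index whose element is >= 45 (or the end of the list if none is).
Binary search with low=0, high=8 (0-based indices):
  low=0, high=8, mid=4: a[4]=16 < 45, so low = 5
  low=5, high=8, mid=6: a[6]=24 < 45, so low = 7
  low=7, high=8, mid=7: a[7]=40 < 45, so low = 8
Now low = high = 8, so the insertion index is 8.
Final answer: 8


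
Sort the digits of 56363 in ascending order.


The number 56363 has digits: 5, 6, 3, 6, 3
Sorted: 3, 3, 5, 6, 6
Joining the sorted digits gives the result.
Final answer: 33566


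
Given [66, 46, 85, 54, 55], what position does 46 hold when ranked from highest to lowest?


Sort descending: [85, 66, 55, 54, 46]
Find 46 in the sorted list.
46 is at position 5.
Final answer: 5


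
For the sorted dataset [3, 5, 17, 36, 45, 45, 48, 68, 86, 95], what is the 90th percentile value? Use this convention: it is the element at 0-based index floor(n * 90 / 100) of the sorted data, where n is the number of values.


The dataset has n = 10 elements.
Index = floor(10 * 90 / 100) = floor(900 / 100) = floor(9) = 9
Counting from index 0 in the sorted data, the element at index 9 is 95.
Final answer: 95


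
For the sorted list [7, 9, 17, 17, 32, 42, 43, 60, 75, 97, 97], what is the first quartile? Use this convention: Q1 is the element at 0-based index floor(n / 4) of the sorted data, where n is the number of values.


The list has n = 11 elements.
Q1 index = floor(11 / 4) = floor(2.75) = 2
Counting from index 0 in the sorted data, the element at index 2 is 17.
Final answer: 17


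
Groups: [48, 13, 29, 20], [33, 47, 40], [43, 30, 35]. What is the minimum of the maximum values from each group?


Find max of each group:
  Group 1: [48, 13, 29, 20] -> max = 48
  Group 2: [33, 47, 40] -> max = 47
  Group 3: [43, 30, 35] -> max = 43
Maxes: [48, 47, 43]
Minimum of maxes = 43
Final answer: 43


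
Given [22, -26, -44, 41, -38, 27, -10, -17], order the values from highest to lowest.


Original list: [22, -26, -44, 41, -38, 27, -10, -17]
Repeatedly take the largest remaining element:
  Remaining [22, -26, -44, 41, -38, 27, -10, -17] -> largest is 41
  Remaining [22, -26, -44, -38, 27, -10, -17] -> largest is 27
  Remaining [22, -26, -44, -38, -10, -17] -> largest is 22
  Remaining [-26, -44, -38, -10, -17] -> largest is -10
  Remaining [-26, -44, -38, -17] -> largest is -17
  Remaining [-26, -44, -38] -> largest is -26
  Remaining [-44, -38] -> largest is -38
  Remaining [-44] -> largest is -44
Collecting the picks in order gives the descending list.
Final answer: [41, 27, 22, -10, -17, -26, -38, -44]


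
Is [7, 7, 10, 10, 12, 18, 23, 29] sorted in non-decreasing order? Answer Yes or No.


Check consecutive pairs:
  7 <= 7? True
  7 <= 10? True
  10 <= 10? True
  10 <= 12? True
  12 <= 18? True
  18 <= 23? True
  23 <= 29? True
Every consecutive pair is in order, so the list is non-decreasing.
Final answer: Yes


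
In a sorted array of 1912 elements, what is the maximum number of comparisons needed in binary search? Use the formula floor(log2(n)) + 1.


Binary search halves the search space each step.
Maximum comparisons = floor(log2(1912)) + 1
log2(1912) = 10.9009
floor(log2(1912)) = 10, so 10 + 1 = 11
Final answer: 11


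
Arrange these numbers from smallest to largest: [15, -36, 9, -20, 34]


Original list: [15, -36, 9, -20, 34]
Repeatedly take the smallest remaining element:
  Remaining [15, -36, 9, -20, 34] -> smallest is -36
  Remaining [15, 9, -20, 34] -> smallest is -20
  Remaining [15, 9, 34] -> smallest is 9
  Remaining [15, 34] -> smallest is 15
  Remaining [34] -> smallest is 34
Collecting the picks in order gives the sorted list.
Final answer: [-36, -20, 9, 15, 34]


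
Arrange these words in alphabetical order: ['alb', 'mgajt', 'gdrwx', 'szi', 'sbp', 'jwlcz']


Compare strings character by character (the first differing letter decides):
  'alb' < 'gdrwx' since 'a' < 'g' at position 1
  'gdrwx' < 'jwlcz' since 'g' < 'j' at position 1
  'jwlcz' < 'mgajt' since 'j' < 'm' at position 1
  'mgajt' < 'sbp' since 'm' < 's' at position 1
  'sbp' < 'szi' since 'b' < 'z' at position 2
Chaining these comparisons gives the alphabetical order.
Final answer: ['alb', 'gdrwx', 'jwlcz', 'mgajt', 'sbp', 'szi']


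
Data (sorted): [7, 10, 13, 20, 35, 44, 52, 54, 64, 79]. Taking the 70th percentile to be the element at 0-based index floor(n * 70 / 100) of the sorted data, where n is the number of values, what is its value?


The dataset has n = 10 elements.
Index = floor(10 * 70 / 100) = floor(700 / 100) = floor(7) = 7
Counting from index 0 in the sorted data, the element at index 7 is 54.
Final answer: 54


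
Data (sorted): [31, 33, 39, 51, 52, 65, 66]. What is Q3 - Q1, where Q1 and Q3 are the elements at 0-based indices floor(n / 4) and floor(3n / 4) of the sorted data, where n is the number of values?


The data has n = 7 elements.
Q1 index = floor(7 / 4) = floor(1.75) = 1; Q3 index = floor(3 * 7 / 4) = floor(5.25) = 5
Q1 = element at index 1 = 33
Q3 = element at index 5 = 65
IQR = 65 - 33 = 32
Final answer: 32


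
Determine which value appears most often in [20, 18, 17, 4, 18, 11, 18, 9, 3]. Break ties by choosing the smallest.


Count the frequency of each value:
  3 appears 1 time(s)
  4 appears 1 time(s)
  9 appears 1 time(s)
  11 appears 1 time(s)
  17 appears 1 time(s)
  18 appears 3 time(s)
  20 appears 1 time(s)
Maximum frequency is 3.
Only 18 reaches that frequency, so it is the mode.
Final answer: 18


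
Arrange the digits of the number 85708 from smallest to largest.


The number 85708 has digits: 8, 5, 7, 0, 8
Sorted: 0, 5, 7, 8, 8
Joining the sorted digits gives the result.
Final answer: 05788
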